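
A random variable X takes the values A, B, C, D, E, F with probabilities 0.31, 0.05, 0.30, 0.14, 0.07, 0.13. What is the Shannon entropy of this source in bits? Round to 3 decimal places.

2.309 bits

H = −Σ pᵢ log₂ pᵢ.
−0.31·log₂(0.31) = 0.5238
−0.05·log₂(0.05) = 0.2161
−0.30·log₂(0.30) = 0.5211
−0.14·log₂(0.14) = 0.3971
−0.07·log₂(0.07) = 0.2686
−0.13·log₂(0.13) = 0.3826
Sum ≈ 2.3093 → 2.309 bits.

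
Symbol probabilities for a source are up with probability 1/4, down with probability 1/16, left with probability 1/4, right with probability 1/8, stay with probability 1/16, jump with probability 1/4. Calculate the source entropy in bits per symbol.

Each probability is a power of 1/2, so log₂(1/p) is an integer.
H = Σ p·log₂(1/p) = 1/4·2 + 1/16·4 + 1/4·2 + 1/8·3 + 1/16·4 + 1/4·2 = 2.375 bits.

2.375 bits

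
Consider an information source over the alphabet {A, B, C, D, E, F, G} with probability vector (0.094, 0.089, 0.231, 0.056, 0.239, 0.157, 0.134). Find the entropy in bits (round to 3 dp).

H = −Σ pᵢ log₂ pᵢ.
−0.094·log₂(0.094) = 0.3207
−0.089·log₂(0.089) = 0.3106
−0.231·log₂(0.231) = 0.4883
−0.056·log₂(0.056) = 0.2329
−0.239·log₂(0.239) = 0.4935
−0.157·log₂(0.157) = 0.4194
−0.134·log₂(0.134) = 0.3886
Sum ≈ 2.6539 → 2.654 bits.

2.654 bits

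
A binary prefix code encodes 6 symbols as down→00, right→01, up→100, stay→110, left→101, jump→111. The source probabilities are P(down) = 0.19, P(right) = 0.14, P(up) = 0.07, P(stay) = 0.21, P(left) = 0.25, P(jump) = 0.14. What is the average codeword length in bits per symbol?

2.67 bits/symbol

L̄ = Σ pᵢ·ℓᵢ = 0.19·2 + 0.14·2 + 0.07·3 + 0.21·3 + 0.25·3 + 0.14·3 = 2.67 bits/symbol.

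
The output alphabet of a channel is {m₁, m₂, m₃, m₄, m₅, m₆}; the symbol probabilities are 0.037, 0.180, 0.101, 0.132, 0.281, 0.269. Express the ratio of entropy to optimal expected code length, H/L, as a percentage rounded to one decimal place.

98.2%

Entropy H = −Σ p log₂ p ≈ 2.3652 bits.
Huffman merges: 37/1000+101/1000→69/500; 33/250+69/500→27/100; 9/50+269/1000→449/1000; 27/100+281/1000→551/1000; 449/1000+551/1000→1. L = 301/125 ≈ 2.4080.
Efficiency = H/L = 2.3652/2.4080 = 98.2%.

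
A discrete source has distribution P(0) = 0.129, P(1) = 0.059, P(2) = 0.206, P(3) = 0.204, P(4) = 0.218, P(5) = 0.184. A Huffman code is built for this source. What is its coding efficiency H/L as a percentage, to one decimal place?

97.2%

Entropy H = −Σ p log₂ p ≈ 2.4879 bits.
Huffman merges: 59/1000+129/1000→47/250; 23/125+47/250→93/250; 51/250+103/500→41/100; 109/500+93/250→59/100; 41/100+59/100→1. L = 64/25 ≈ 2.5600.
Efficiency = H/L = 2.4879/2.5600 = 97.2%.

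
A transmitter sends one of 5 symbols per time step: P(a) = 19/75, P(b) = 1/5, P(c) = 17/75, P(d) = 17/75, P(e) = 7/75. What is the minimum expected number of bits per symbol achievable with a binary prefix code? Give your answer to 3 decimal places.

Repeatedly combine the two least-probable nodes; the expected code length is the sum of the merged weights.
merge 7/75 + 1/5 → 22/75
merge 17/75 + 17/75 → 34/75
merge 19/75 + 22/75 → 41/75
merge 34/75 + 41/75 → 1
L = 22/75 + 34/75 + 41/75 + 1 = 172/75 ≈ 2.293 bits/symbol.

2.293 bits/symbol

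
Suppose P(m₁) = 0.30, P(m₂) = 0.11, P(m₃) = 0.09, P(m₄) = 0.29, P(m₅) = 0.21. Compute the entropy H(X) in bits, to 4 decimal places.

2.1748 bits

H = −Σ pᵢ log₂ pᵢ.
−0.30·log₂(0.30) = 0.5211
−0.11·log₂(0.11) = 0.3503
−0.09·log₂(0.09) = 0.3127
−0.29·log₂(0.29) = 0.5179
−0.21·log₂(0.21) = 0.4728
Sum ≈ 2.1748 → 2.1748 bits.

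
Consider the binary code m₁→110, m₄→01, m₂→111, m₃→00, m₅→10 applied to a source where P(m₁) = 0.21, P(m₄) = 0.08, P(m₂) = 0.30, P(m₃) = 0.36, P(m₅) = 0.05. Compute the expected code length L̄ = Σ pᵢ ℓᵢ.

2.51 bits/symbol

L̄ = Σ pᵢ·ℓᵢ = 0.21·3 + 0.08·2 + 0.30·3 + 0.36·2 + 0.05·2 = 2.51 bits/symbol.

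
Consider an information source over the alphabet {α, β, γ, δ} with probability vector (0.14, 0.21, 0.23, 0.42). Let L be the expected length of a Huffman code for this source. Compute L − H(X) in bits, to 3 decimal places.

0.047 bits

Entropy H = −Σ p log₂ p ≈ 1.8832 bits.
Huffman merges: 7/50+21/100→7/20; 23/100+7/20→29/50; 21/50+29/50→1. L = 193/100 ≈ 1.9300.
L − H = 1.9300 − 1.8832 = 0.047 bits.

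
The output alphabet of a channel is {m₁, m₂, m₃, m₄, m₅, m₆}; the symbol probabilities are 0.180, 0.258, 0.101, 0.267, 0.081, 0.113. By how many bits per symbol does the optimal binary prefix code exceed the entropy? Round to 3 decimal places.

Entropy H = −Σ p log₂ p ≈ 2.4415 bits.
Huffman merges: 81/1000+101/1000→91/500; 113/1000+9/50→293/1000; 91/500+129/500→11/25; 267/1000+293/1000→14/25; 11/25+14/25→1. L = 99/40 ≈ 2.4750.
L − H = 2.4750 − 2.4415 = 0.034 bits.

0.034 bits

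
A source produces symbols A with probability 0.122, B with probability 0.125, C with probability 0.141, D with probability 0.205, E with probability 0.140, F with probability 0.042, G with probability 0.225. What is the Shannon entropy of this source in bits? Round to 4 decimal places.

2.6859 bits

H = −Σ pᵢ log₂ pᵢ.
−0.122·log₂(0.122) = 0.3703
−0.125·log₂(0.125) = 0.3750
−0.141·log₂(0.141) = 0.3985
−0.205·log₂(0.205) = 0.4687
−0.140·log₂(0.140) = 0.3971
−0.042·log₂(0.042) = 0.1921
−0.225·log₂(0.225) = 0.4842
Sum ≈ 2.6859 → 2.6859 bits.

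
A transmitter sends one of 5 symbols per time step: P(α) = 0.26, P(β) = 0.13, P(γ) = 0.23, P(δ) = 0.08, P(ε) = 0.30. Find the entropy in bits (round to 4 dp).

2.1882 bits

H = −Σ pᵢ log₂ pᵢ.
−0.26·log₂(0.26) = 0.5053
−0.13·log₂(0.13) = 0.3826
−0.23·log₂(0.23) = 0.4877
−0.08·log₂(0.08) = 0.2915
−0.30·log₂(0.30) = 0.5211
Sum ≈ 2.1882 → 2.1882 bits.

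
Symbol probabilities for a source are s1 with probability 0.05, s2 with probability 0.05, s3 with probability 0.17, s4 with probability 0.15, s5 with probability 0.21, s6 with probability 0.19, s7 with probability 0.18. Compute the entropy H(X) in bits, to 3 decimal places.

2.651 bits

H = −Σ pᵢ log₂ pᵢ.
−0.05·log₂(0.05) = 0.2161
−0.05·log₂(0.05) = 0.2161
−0.17·log₂(0.17) = 0.4346
−0.15·log₂(0.15) = 0.4105
−0.21·log₂(0.21) = 0.4728
−0.19·log₂(0.19) = 0.4552
−0.18·log₂(0.18) = 0.4453
Sum ≈ 2.6507 → 2.651 bits.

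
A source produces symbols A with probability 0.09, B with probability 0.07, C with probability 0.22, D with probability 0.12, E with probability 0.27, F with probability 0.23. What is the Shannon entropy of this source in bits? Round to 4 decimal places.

H = −Σ pᵢ log₂ pᵢ.
−0.09·log₂(0.09) = 0.3127
−0.07·log₂(0.07) = 0.2686
−0.22·log₂(0.22) = 0.4806
−0.12·log₂(0.12) = 0.3671
−0.27·log₂(0.27) = 0.5100
−0.23·log₂(0.23) = 0.4877
Sum ≈ 2.4265 → 2.4265 bits.

2.4265 bits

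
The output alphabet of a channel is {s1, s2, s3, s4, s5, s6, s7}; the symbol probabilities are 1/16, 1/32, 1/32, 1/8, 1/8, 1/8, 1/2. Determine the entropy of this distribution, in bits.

2.1875 bits

Each probability is a power of 1/2, so log₂(1/p) is an integer.
H = Σ p·log₂(1/p) = 1/16·4 + 1/32·5 + 1/32·5 + 1/8·3 + 1/8·3 + 1/8·3 + 1/2·1 = 2.1875 bits.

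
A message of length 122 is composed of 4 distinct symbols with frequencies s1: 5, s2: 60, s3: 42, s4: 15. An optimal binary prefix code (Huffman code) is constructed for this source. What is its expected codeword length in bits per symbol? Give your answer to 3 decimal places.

Probabilities are the counts divided by 122.
Repeatedly combine the two least-probable nodes; the expected code length is the sum of the merged weights.
merge 5/122 + 15/122 → 10/61
merge 10/61 + 21/61 → 31/61
merge 30/61 + 31/61 → 1
L = 10/61 + 31/61 + 1 = 102/61 ≈ 1.672 bits/symbol.

1.672 bits/symbol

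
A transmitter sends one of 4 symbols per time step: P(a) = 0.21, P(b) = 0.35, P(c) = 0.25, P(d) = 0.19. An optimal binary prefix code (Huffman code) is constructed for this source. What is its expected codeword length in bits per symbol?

2 bits/symbol

Repeatedly combine the two least-probable nodes; the expected code length is the sum of the merged weights.
merge 19/100 + 21/100 → 2/5
merge 1/4 + 7/20 → 3/5
merge 2/5 + 3/5 → 1
L = 2/5 + 3/5 + 1 = 2 bits/symbol.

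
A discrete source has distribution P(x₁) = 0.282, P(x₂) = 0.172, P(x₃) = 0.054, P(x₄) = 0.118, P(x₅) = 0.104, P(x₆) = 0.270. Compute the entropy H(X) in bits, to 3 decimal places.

2.393 bits

H = −Σ pᵢ log₂ pᵢ.
−0.282·log₂(0.282) = 0.5150
−0.172·log₂(0.172) = 0.4368
−0.054·log₂(0.054) = 0.2274
−0.118·log₂(0.118) = 0.3638
−0.104·log₂(0.104) = 0.3396
−0.270·log₂(0.270) = 0.5100
Sum ≈ 2.3926 → 2.393 bits.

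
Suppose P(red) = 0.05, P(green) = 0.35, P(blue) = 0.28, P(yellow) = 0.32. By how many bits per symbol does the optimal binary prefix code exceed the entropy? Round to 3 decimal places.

Entropy H = −Σ p log₂ p ≈ 1.7865 bits.
Huffman merges: 1/20+7/25→33/100; 8/25+33/100→13/20; 7/20+13/20→1. L = 99/50 ≈ 1.9800.
L − H = 1.9800 − 1.7865 = 0.194 bits.

0.194 bits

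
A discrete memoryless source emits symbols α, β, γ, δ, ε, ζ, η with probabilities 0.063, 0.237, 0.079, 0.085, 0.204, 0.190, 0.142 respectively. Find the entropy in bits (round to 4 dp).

2.6581 bits

H = −Σ pᵢ log₂ pᵢ.
−0.063·log₂(0.063) = 0.2513
−0.237·log₂(0.237) = 0.4923
−0.079·log₂(0.079) = 0.2893
−0.085·log₂(0.085) = 0.3023
−0.204·log₂(0.204) = 0.4678
−0.190·log₂(0.190) = 0.4552
−0.142·log₂(0.142) = 0.3999
Sum ≈ 2.6581 → 2.6581 bits.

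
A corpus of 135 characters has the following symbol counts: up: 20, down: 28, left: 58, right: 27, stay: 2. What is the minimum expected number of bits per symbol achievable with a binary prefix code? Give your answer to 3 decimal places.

Probabilities are the counts divided by 135.
Repeatedly combine the two least-probable nodes; the expected code length is the sum of the merged weights.
merge 2/135 + 4/27 → 22/135
merge 22/135 + 1/5 → 49/135
merge 28/135 + 49/135 → 77/135
merge 58/135 + 77/135 → 1
L = 22/135 + 49/135 + 77/135 + 1 = 283/135 ≈ 2.096 bits/symbol.

2.096 bits/symbol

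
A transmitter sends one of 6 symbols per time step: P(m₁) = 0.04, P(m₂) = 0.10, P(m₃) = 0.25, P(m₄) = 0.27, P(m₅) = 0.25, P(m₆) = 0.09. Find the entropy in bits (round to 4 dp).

H = −Σ pᵢ log₂ pᵢ.
−0.04·log₂(0.04) = 0.1858
−0.10·log₂(0.10) = 0.3322
−0.25·log₂(0.25) = 0.5000
−0.27·log₂(0.27) = 0.5100
−0.25·log₂(0.25) = 0.5000
−0.09·log₂(0.09) = 0.3127
Sum ≈ 2.3406 → 2.3406 bits.

2.3406 bits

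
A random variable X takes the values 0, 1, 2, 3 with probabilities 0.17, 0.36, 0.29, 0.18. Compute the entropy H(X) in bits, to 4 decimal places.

H = −Σ pᵢ log₂ pᵢ.
−0.17·log₂(0.17) = 0.4346
−0.36·log₂(0.36) = 0.5306
−0.29·log₂(0.29) = 0.5179
−0.18·log₂(0.18) = 0.4453
Sum ≈ 1.9284 → 1.9284 bits.

1.9284 bits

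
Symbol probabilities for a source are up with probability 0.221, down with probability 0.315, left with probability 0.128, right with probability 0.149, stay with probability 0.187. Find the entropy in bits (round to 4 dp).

2.2475 bits

H = −Σ pᵢ log₂ pᵢ.
−0.221·log₂(0.221) = 0.4813
−0.315·log₂(0.315) = 0.5250
−0.128·log₂(0.128) = 0.3796
−0.149·log₂(0.149) = 0.4092
−0.187·log₂(0.187) = 0.4523
Sum ≈ 2.2475 → 2.2475 bits.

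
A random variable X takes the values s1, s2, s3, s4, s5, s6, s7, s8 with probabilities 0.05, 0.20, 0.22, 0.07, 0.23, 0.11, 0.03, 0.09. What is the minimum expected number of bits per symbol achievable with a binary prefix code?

2.78 bits/symbol

Repeatedly combine the two least-probable nodes; the expected code length is the sum of the merged weights.
merge 3/100 + 1/20 → 2/25
merge 7/100 + 2/25 → 3/20
merge 9/100 + 11/100 → 1/5
merge 3/20 + 1/5 → 7/20
merge 1/5 + 11/50 → 21/50
merge 23/100 + 7/20 → 29/50
merge 21/50 + 29/50 → 1
L = 2/25 + 3/20 + 1/5 + 7/20 + 21/50 + 29/50 + 1 = 139/50 = 2.78 bits/symbol.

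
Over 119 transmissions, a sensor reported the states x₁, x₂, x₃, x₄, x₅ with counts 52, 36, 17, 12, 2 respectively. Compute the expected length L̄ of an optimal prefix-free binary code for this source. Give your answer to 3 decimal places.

Probabilities are the counts divided by 119.
Repeatedly combine the two least-probable nodes; the expected code length is the sum of the merged weights.
merge 2/119 + 12/119 → 2/17
merge 2/17 + 1/7 → 31/119
merge 31/119 + 36/119 → 67/119
merge 52/119 + 67/119 → 1
L = 2/17 + 31/119 + 67/119 + 1 = 33/17 ≈ 1.941 bits/symbol.

1.941 bits/symbol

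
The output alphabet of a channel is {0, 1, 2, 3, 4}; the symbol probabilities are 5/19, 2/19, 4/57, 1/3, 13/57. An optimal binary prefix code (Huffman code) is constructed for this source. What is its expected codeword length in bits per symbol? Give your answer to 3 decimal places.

2.175 bits/symbol

Repeatedly combine the two least-probable nodes; the expected code length is the sum of the merged weights.
merge 4/57 + 2/19 → 10/57
merge 10/57 + 13/57 → 23/57
merge 5/19 + 1/3 → 34/57
merge 23/57 + 34/57 → 1
L = 10/57 + 23/57 + 34/57 + 1 = 124/57 ≈ 2.175 bits/symbol.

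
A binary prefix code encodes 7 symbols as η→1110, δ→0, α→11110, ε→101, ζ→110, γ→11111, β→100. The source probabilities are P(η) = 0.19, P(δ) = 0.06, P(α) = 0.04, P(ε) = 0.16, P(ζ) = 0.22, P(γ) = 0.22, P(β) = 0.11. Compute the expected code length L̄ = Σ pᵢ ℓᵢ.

3.59 bits/symbol

L̄ = Σ pᵢ·ℓᵢ = 0.19·4 + 0.06·1 + 0.04·5 + 0.16·3 + 0.22·3 + 0.22·5 + 0.11·3 = 3.59 bits/symbol.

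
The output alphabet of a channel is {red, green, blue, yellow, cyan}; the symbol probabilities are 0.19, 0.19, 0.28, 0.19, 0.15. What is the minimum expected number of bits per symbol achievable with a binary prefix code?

2.34 bits/symbol

Repeatedly combine the two least-probable nodes; the expected code length is the sum of the merged weights.
merge 3/20 + 19/100 → 17/50
merge 19/100 + 19/100 → 19/50
merge 7/25 + 17/50 → 31/50
merge 19/50 + 31/50 → 1
L = 17/50 + 19/50 + 31/50 + 1 = 117/50 = 2.34 bits/symbol.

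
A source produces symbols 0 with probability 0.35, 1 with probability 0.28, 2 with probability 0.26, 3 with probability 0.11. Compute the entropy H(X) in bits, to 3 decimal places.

H = −Σ pᵢ log₂ pᵢ.
−0.35·log₂(0.35) = 0.5301
−0.28·log₂(0.28) = 0.5142
−0.26·log₂(0.26) = 0.5053
−0.11·log₂(0.11) = 0.3503
Sum ≈ 1.8999 → 1.900 bits.

1.900 bits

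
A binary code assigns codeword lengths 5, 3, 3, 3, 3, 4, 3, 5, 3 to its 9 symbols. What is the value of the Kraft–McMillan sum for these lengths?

0.875

With common denominator 2^5 = 32: Σ 2^(−ℓᵢ) = 1/32 + 4/32 + 4/32 + 4/32 + 4/32 + 2/32 + 4/32 + 1/32 + 4/32 = 28/32 = 0.875.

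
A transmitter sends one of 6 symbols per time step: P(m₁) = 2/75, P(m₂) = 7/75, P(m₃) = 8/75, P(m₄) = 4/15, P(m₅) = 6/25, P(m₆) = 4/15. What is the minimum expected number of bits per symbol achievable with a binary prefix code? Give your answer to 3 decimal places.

2.347 bits/symbol

Repeatedly combine the two least-probable nodes; the expected code length is the sum of the merged weights.
merge 2/75 + 7/75 → 3/25
merge 8/75 + 3/25 → 17/75
merge 17/75 + 6/25 → 7/15
merge 4/15 + 4/15 → 8/15
merge 7/15 + 8/15 → 1
L = 3/25 + 17/75 + 7/15 + 8/15 + 1 = 176/75 ≈ 2.347 bits/symbol.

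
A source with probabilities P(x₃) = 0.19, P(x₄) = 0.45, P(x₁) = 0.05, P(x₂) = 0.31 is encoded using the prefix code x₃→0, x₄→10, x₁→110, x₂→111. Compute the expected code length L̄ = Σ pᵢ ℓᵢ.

2.17 bits/symbol

L̄ = Σ pᵢ·ℓᵢ = 0.19·1 + 0.45·2 + 0.05·3 + 0.31·3 = 2.17 bits/symbol.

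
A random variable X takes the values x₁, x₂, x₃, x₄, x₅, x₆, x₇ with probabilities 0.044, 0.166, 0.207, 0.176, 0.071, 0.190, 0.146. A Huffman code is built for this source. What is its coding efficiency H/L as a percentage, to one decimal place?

98.3%

Entropy H = −Σ p log₂ p ≈ 2.6713 bits.
Huffman merges: 11/250+71/1000→23/200; 23/200+73/500→261/1000; 83/500+22/125→171/500; 19/100+207/1000→397/1000; 261/1000+171/500→603/1000; 397/1000+603/1000→1. L = 1359/500 ≈ 2.7180.
Efficiency = H/L = 2.6713/2.7180 = 98.3%.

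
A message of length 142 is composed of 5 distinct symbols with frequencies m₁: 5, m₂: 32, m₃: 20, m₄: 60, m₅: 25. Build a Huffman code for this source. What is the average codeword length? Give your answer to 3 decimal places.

2.106 bits/symbol

Probabilities are the counts divided by 142.
Repeatedly combine the two least-probable nodes; the expected code length is the sum of the merged weights.
merge 5/142 + 10/71 → 25/142
merge 25/142 + 25/142 → 25/71
merge 16/71 + 25/71 → 41/71
merge 30/71 + 41/71 → 1
L = 25/142 + 25/71 + 41/71 + 1 = 299/142 ≈ 2.106 bits/symbol.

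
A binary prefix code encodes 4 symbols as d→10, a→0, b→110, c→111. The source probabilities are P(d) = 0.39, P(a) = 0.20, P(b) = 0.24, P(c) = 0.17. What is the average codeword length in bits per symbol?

L̄ = Σ pᵢ·ℓᵢ = 0.39·2 + 0.20·1 + 0.24·3 + 0.17·3 = 2.21 bits/symbol.

2.21 bits/symbol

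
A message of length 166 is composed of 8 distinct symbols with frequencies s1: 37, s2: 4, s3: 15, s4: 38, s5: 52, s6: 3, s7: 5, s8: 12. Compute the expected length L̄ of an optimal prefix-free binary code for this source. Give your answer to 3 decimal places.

Probabilities are the counts divided by 166.
Repeatedly combine the two least-probable nodes; the expected code length is the sum of the merged weights.
merge 3/166 + 2/83 → 7/166
merge 5/166 + 7/166 → 6/83
merge 6/83 + 6/83 → 12/83
merge 15/166 + 12/83 → 39/166
merge 37/166 + 19/83 → 75/166
merge 39/166 + 26/83 → 91/166
merge 75/166 + 91/166 → 1
L = 7/166 + 6/83 + 12/83 + 39/166 + 75/166 + 91/166 + 1 = 207/83 ≈ 2.494 bits/symbol.

2.494 bits/symbol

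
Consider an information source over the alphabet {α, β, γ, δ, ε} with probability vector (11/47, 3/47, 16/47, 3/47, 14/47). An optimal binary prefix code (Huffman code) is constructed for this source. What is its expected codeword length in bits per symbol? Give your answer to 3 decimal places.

2.128 bits/symbol

Repeatedly combine the two least-probable nodes; the expected code length is the sum of the merged weights.
merge 3/47 + 3/47 → 6/47
merge 6/47 + 11/47 → 17/47
merge 14/47 + 16/47 → 30/47
merge 17/47 + 30/47 → 1
L = 6/47 + 17/47 + 30/47 + 1 = 100/47 ≈ 2.128 bits/symbol.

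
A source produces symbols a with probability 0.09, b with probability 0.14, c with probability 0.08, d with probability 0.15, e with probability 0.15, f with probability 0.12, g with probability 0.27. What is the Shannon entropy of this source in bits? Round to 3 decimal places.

H = −Σ pᵢ log₂ pᵢ.
−0.09·log₂(0.09) = 0.3127
−0.14·log₂(0.14) = 0.3971
−0.08·log₂(0.08) = 0.2915
−0.15·log₂(0.15) = 0.4105
−0.15·log₂(0.15) = 0.4105
−0.12·log₂(0.12) = 0.3671
−0.27·log₂(0.27) = 0.5100
Sum ≈ 2.6995 → 2.699 bits.

2.699 bits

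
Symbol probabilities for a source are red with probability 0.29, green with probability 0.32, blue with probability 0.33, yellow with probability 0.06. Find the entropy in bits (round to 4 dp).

1.8153 bits

H = −Σ pᵢ log₂ pᵢ.
−0.29·log₂(0.29) = 0.5179
−0.32·log₂(0.32) = 0.5260
−0.33·log₂(0.33) = 0.5278
−0.06·log₂(0.06) = 0.2435
Sum ≈ 1.8153 → 1.8153 bits.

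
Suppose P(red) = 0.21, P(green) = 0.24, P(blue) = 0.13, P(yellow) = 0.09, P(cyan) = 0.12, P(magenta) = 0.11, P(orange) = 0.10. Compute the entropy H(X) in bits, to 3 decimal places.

H = −Σ pᵢ log₂ pᵢ.
−0.21·log₂(0.21) = 0.4728
−0.24·log₂(0.24) = 0.4941
−0.13·log₂(0.13) = 0.3826
−0.09·log₂(0.09) = 0.3127
−0.12·log₂(0.12) = 0.3671
−0.11·log₂(0.11) = 0.3503
−0.10·log₂(0.10) = 0.3322
Sum ≈ 2.7118 → 2.712 bits.

2.712 bits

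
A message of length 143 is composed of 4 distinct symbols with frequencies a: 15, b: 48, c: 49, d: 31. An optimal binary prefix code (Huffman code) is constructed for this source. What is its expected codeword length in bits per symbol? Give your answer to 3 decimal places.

1.979 bits/symbol

Probabilities are the counts divided by 143.
Repeatedly combine the two least-probable nodes; the expected code length is the sum of the merged weights.
merge 15/143 + 31/143 → 46/143
merge 46/143 + 48/143 → 94/143
merge 49/143 + 94/143 → 1
L = 46/143 + 94/143 + 1 = 283/143 ≈ 1.979 bits/symbol.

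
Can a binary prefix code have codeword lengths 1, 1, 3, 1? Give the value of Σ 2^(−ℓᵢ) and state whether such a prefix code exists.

With common denominator 2^3 = 8: Σ 2^(−ℓᵢ) = 4/8 + 4/8 + 1/8 + 4/8 = 13/8 = 1.625.
Kraft's inequality requires Σ ≤ 1; here Σ = 1.625 > 1, so no such prefix code exists.

1.625; no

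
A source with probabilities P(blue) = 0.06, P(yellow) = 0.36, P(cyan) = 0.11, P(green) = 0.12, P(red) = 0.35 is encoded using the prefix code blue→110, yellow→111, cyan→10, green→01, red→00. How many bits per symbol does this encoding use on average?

L̄ = Σ pᵢ·ℓᵢ = 0.06·3 + 0.36·3 + 0.11·2 + 0.12·2 + 0.35·2 = 2.42 bits/symbol.

2.42 bits/symbol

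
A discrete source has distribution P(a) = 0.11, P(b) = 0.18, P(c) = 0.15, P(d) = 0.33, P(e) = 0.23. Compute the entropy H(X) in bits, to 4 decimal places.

2.2216 bits

H = −Σ pᵢ log₂ pᵢ.
−0.11·log₂(0.11) = 0.3503
−0.18·log₂(0.18) = 0.4453
−0.15·log₂(0.15) = 0.4105
−0.33·log₂(0.33) = 0.5278
−0.23·log₂(0.23) = 0.4877
Sum ≈ 2.2216 → 2.2216 bits.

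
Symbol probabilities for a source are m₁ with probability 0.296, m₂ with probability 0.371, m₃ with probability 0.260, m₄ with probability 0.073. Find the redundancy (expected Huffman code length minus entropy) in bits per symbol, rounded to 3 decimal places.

Entropy H = −Σ p log₂ p ≈ 1.8315 bits.
Huffman merges: 73/1000+13/50→333/1000; 37/125+333/1000→629/1000; 371/1000+629/1000→1. L = 981/500 ≈ 1.9620.
L − H = 1.9620 − 1.8315 = 0.130 bits.

0.130 bits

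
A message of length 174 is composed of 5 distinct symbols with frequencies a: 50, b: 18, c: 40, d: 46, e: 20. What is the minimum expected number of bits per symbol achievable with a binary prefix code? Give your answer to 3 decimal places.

2.218 bits/symbol

Probabilities are the counts divided by 174.
Repeatedly combine the two least-probable nodes; the expected code length is the sum of the merged weights.
merge 3/29 + 10/87 → 19/87
merge 19/87 + 20/87 → 13/29
merge 23/87 + 25/87 → 16/29
merge 13/29 + 16/29 → 1
L = 19/87 + 13/29 + 16/29 + 1 = 193/87 ≈ 2.218 bits/symbol.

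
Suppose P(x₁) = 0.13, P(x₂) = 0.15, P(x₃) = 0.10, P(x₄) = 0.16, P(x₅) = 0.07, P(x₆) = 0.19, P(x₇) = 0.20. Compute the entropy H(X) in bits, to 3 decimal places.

H = −Σ pᵢ log₂ pᵢ.
−0.13·log₂(0.13) = 0.3826
−0.15·log₂(0.15) = 0.4105
−0.10·log₂(0.10) = 0.3322
−0.16·log₂(0.16) = 0.4230
−0.07·log₂(0.07) = 0.2686
−0.19·log₂(0.19) = 0.4552
−0.20·log₂(0.20) = 0.4644
Sum ≈ 2.7366 → 2.737 bits.

2.737 bits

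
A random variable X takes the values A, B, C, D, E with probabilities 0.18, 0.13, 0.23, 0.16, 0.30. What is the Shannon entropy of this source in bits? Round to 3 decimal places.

2.260 bits

H = −Σ pᵢ log₂ pᵢ.
−0.18·log₂(0.18) = 0.4453
−0.13·log₂(0.13) = 0.3826
−0.23·log₂(0.23) = 0.4877
−0.16·log₂(0.16) = 0.4230
−0.30·log₂(0.30) = 0.5211
Sum ≈ 2.2597 → 2.260 bits.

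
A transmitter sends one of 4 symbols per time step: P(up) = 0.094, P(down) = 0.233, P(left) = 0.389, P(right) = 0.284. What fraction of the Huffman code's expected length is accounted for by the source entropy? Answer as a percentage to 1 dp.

Entropy H = −Σ p log₂ p ≈ 1.8560 bits.
Huffman merges: 47/500+233/1000→327/1000; 71/250+327/1000→611/1000; 389/1000+611/1000→1. L = 969/500 ≈ 1.9380.
Efficiency = H/L = 1.8560/1.9380 = 95.8%.

95.8%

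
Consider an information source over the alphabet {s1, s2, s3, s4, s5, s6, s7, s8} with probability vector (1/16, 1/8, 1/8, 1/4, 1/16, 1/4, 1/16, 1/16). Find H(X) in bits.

Each probability is a power of 1/2, so log₂(1/p) is an integer.
H = Σ p·log₂(1/p) = 1/16·4 + 1/8·3 + 1/8·3 + 1/4·2 + 1/16·4 + 1/4·2 + 1/16·4 + 1/16·4 = 2.75 bits.

2.75 bits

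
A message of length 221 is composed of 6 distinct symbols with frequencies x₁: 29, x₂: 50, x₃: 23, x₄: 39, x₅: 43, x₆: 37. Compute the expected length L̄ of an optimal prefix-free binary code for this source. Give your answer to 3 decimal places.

2.579 bits/symbol

Probabilities are the counts divided by 221.
Repeatedly combine the two least-probable nodes; the expected code length is the sum of the merged weights.
merge 23/221 + 29/221 → 4/17
merge 37/221 + 3/17 → 76/221
merge 43/221 + 50/221 → 93/221
merge 4/17 + 76/221 → 128/221
merge 93/221 + 128/221 → 1
L = 4/17 + 76/221 + 93/221 + 128/221 + 1 = 570/221 ≈ 2.579 bits/symbol.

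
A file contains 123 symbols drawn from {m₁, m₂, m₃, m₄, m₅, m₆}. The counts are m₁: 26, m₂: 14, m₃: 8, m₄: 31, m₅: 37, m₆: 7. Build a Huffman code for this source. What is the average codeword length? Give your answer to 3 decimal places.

Probabilities are the counts divided by 123.
Repeatedly combine the two least-probable nodes; the expected code length is the sum of the merged weights.
merge 7/123 + 8/123 → 5/41
merge 14/123 + 5/41 → 29/123
merge 26/123 + 29/123 → 55/123
merge 31/123 + 37/123 → 68/123
merge 55/123 + 68/123 → 1
L = 5/41 + 29/123 + 55/123 + 68/123 + 1 = 290/123 ≈ 2.358 bits/symbol.

2.358 bits/symbol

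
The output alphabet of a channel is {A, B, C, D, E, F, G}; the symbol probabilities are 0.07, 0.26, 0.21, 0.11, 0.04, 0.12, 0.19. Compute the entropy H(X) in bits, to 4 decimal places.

H = −Σ pᵢ log₂ pᵢ.
−0.07·log₂(0.07) = 0.2686
−0.26·log₂(0.26) = 0.5053
−0.21·log₂(0.21) = 0.4728
−0.11·log₂(0.11) = 0.3503
−0.04·log₂(0.04) = 0.1858
−0.12·log₂(0.12) = 0.3671
−0.19·log₂(0.19) = 0.4552
Sum ≈ 2.6050 → 2.6050 bits.

2.6050 bits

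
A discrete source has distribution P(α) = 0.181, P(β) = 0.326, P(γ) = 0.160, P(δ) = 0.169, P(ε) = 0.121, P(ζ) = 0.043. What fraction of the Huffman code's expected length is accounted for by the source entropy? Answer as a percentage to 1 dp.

96.2%

Entropy H = −Σ p log₂ p ≈ 2.3939 bits.
Huffman merges: 43/1000+121/1000→41/250; 4/25+41/250→81/250; 169/1000+181/1000→7/20; 81/250+163/500→13/20; 7/20+13/20→1. L = 311/125 ≈ 2.4880.
Efficiency = H/L = 2.3939/2.4880 = 96.2%.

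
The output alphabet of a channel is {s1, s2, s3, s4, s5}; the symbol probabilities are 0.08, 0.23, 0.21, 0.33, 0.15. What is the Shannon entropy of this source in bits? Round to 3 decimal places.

H = −Σ pᵢ log₂ pᵢ.
−0.08·log₂(0.08) = 0.2915
−0.23·log₂(0.23) = 0.4877
−0.21·log₂(0.21) = 0.4728
−0.33·log₂(0.33) = 0.5278
−0.15·log₂(0.15) = 0.4105
Sum ≈ 2.1904 → 2.190 bits.

2.190 bits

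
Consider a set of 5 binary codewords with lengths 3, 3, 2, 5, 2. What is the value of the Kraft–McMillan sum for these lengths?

With common denominator 2^5 = 32: Σ 2^(−ℓᵢ) = 4/32 + 4/32 + 8/32 + 1/32 + 8/32 = 25/32 = 0.78125.

0.78125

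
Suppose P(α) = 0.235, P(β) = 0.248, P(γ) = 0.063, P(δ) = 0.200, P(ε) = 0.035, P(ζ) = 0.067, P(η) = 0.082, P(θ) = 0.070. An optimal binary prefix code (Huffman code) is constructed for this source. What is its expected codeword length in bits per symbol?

Repeatedly combine the two least-probable nodes; the expected code length is the sum of the merged weights.
merge 7/200 + 63/1000 → 49/500
merge 67/1000 + 7/100 → 137/1000
merge 41/500 + 49/500 → 9/50
merge 137/1000 + 9/50 → 317/1000
merge 1/5 + 47/200 → 87/200
merge 31/125 + 317/1000 → 113/200
merge 87/200 + 113/200 → 1
L = 49/500 + 137/1000 + 9/50 + 317/1000 + 87/200 + 113/200 + 1 = 683/250 = 2.732 bits/symbol.

2.732 bits/symbol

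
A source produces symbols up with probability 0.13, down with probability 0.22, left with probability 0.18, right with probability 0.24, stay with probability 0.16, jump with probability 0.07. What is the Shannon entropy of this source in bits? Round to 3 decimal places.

H = −Σ pᵢ log₂ pᵢ.
−0.13·log₂(0.13) = 0.3826
−0.22·log₂(0.22) = 0.4806
−0.18·log₂(0.18) = 0.4453
−0.24·log₂(0.24) = 0.4941
−0.16·log₂(0.16) = 0.4230
−0.07·log₂(0.07) = 0.2686
Sum ≈ 2.4942 → 2.494 bits.

2.494 bits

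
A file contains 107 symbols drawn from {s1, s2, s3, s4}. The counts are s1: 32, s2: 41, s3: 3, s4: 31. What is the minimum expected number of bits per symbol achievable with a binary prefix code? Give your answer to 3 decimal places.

1.935 bits/symbol

Probabilities are the counts divided by 107.
Repeatedly combine the two least-probable nodes; the expected code length is the sum of the merged weights.
merge 3/107 + 31/107 → 34/107
merge 32/107 + 34/107 → 66/107
merge 41/107 + 66/107 → 1
L = 34/107 + 66/107 + 1 = 207/107 ≈ 1.935 bits/symbol.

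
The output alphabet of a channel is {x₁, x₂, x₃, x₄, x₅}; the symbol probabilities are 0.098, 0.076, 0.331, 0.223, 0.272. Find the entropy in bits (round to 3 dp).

H = −Σ pᵢ log₂ pᵢ.
−0.098·log₂(0.098) = 0.3284
−0.076·log₂(0.076) = 0.2826
−0.331·log₂(0.331) = 0.5280
−0.223·log₂(0.223) = 0.4828
−0.272·log₂(0.272) = 0.5109
Sum ≈ 2.1326 → 2.133 bits.

2.133 bits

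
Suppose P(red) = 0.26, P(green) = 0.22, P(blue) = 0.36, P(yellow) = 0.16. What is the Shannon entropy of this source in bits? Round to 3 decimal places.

1.939 bits

H = −Σ pᵢ log₂ pᵢ.
−0.26·log₂(0.26) = 0.5053
−0.22·log₂(0.22) = 0.4806
−0.36·log₂(0.36) = 0.5306
−0.16·log₂(0.16) = 0.4230
Sum ≈ 1.9395 → 1.939 bits.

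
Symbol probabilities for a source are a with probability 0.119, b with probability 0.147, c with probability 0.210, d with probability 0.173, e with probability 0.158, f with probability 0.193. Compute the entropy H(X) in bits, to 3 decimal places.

2.561 bits

H = −Σ pᵢ log₂ pᵢ.
−0.119·log₂(0.119) = 0.3654
−0.147·log₂(0.147) = 0.4066
−0.210·log₂(0.210) = 0.4728
−0.173·log₂(0.173) = 0.4379
−0.158·log₂(0.158) = 0.4206
−0.193·log₂(0.193) = 0.4581
Sum ≈ 2.5614 → 2.561 bits.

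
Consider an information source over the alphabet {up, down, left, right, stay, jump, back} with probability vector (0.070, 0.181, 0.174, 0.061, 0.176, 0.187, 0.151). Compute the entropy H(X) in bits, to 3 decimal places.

H = −Σ pᵢ log₂ pᵢ.
−0.070·log₂(0.070) = 0.2686
−0.181·log₂(0.181) = 0.4463
−0.174·log₂(0.174) = 0.4390
−0.061·log₂(0.061) = 0.2461
−0.176·log₂(0.176) = 0.4411
−0.187·log₂(0.187) = 0.4523
−0.151·log₂(0.151) = 0.4118
Sum ≈ 2.7053 → 2.705 bits.

2.705 bits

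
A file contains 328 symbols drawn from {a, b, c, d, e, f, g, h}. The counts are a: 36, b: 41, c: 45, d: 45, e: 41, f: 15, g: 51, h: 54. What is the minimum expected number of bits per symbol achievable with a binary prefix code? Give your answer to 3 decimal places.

Probabilities are the counts divided by 328.
Repeatedly combine the two least-probable nodes; the expected code length is the sum of the merged weights.
merge 15/328 + 9/82 → 51/328
merge 1/8 + 1/8 → 1/4
merge 45/328 + 45/328 → 45/164
merge 51/328 + 51/328 → 51/164
merge 27/164 + 1/4 → 17/41
merge 45/164 + 51/164 → 24/41
merge 17/41 + 24/41 → 1
L = 51/328 + 1/4 + 45/164 + 51/164 + 17/41 + 24/41 + 1 = 981/328 ≈ 2.991 bits/symbol.

2.991 bits/symbol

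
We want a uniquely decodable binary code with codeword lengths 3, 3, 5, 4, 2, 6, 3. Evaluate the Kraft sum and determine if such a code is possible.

With common denominator 2^6 = 64: Σ 2^(−ℓᵢ) = 8/64 + 8/64 + 2/64 + 4/64 + 16/64 + 1/64 + 8/64 = 47/64 = 0.734375.
Kraft's inequality requires Σ ≤ 1; here Σ = 0.734375 ≤ 1, so such a prefix code exists.

0.734375; yes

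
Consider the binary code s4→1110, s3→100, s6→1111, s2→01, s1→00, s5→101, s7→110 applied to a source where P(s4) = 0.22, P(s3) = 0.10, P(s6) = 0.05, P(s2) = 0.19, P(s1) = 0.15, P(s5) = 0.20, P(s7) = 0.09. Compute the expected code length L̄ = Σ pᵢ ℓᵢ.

2.93 bits/symbol

L̄ = Σ pᵢ·ℓᵢ = 0.22·4 + 0.10·3 + 0.05·4 + 0.19·2 + 0.15·2 + 0.20·3 + 0.09·3 = 2.93 bits/symbol.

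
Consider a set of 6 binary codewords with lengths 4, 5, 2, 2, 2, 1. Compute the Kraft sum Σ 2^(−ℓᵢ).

With common denominator 2^5 = 32: Σ 2^(−ℓᵢ) = 2/32 + 1/32 + 8/32 + 8/32 + 8/32 + 16/32 = 43/32 = 1.34375.

1.34375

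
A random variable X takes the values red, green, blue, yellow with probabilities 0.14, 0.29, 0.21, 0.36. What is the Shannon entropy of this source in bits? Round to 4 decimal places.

H = −Σ pᵢ log₂ pᵢ.
−0.14·log₂(0.14) = 0.3971
−0.29·log₂(0.29) = 0.5179
−0.21·log₂(0.21) = 0.4728
−0.36·log₂(0.36) = 0.5306
Sum ≈ 1.9185 → 1.9185 bits.

1.9185 bits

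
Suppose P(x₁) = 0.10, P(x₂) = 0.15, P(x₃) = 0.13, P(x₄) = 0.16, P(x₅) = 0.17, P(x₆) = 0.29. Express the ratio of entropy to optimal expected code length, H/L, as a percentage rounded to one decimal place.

Entropy H = −Σ p log₂ p ≈ 2.5009 bits.
Huffman merges: 1/10+13/100→23/100; 3/20+4/25→31/100; 17/100+23/100→2/5; 29/100+31/100→3/5; 2/5+3/5→1. L = 127/50 ≈ 2.5400.
Efficiency = H/L = 2.5009/2.5400 = 98.5%.

98.5%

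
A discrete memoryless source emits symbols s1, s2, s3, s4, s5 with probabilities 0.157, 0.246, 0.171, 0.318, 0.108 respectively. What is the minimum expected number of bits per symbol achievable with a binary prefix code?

Repeatedly combine the two least-probable nodes; the expected code length is the sum of the merged weights.
merge 27/250 + 157/1000 → 53/200
merge 171/1000 + 123/500 → 417/1000
merge 53/200 + 159/500 → 583/1000
merge 417/1000 + 583/1000 → 1
L = 53/200 + 417/1000 + 583/1000 + 1 = 453/200 = 2.265 bits/symbol.

2.265 bits/symbol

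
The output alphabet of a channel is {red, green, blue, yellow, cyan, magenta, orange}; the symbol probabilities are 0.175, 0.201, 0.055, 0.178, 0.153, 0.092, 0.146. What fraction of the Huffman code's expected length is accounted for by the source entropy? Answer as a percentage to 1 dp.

98.1%

Entropy H = −Σ p log₂ p ≈ 2.7150 bits.
Huffman merges: 11/200+23/250→147/1000; 73/500+147/1000→293/1000; 153/1000+7/40→41/125; 89/500+201/1000→379/1000; 293/1000+41/125→621/1000; 379/1000+621/1000→1. L = 346/125 ≈ 2.7680.
Efficiency = H/L = 2.7150/2.7680 = 98.1%.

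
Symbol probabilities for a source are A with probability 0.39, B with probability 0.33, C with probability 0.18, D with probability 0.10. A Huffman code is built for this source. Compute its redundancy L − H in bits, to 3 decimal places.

0.055 bits

Entropy H = −Σ p log₂ p ≈ 1.8351 bits.
Huffman merges: 1/10+9/50→7/25; 7/25+33/100→61/100; 39/100+61/100→1. L = 189/100 ≈ 1.8900.
L − H = 1.8900 − 1.8351 = 0.055 bits.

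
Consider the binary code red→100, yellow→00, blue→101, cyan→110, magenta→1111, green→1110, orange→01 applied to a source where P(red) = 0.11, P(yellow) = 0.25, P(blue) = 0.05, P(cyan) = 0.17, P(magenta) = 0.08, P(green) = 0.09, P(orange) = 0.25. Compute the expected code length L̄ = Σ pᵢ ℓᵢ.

L̄ = Σ pᵢ·ℓᵢ = 0.11·3 + 0.25·2 + 0.05·3 + 0.17·3 + 0.08·4 + 0.09·4 + 0.25·2 = 2.67 bits/symbol.

2.67 bits/symbol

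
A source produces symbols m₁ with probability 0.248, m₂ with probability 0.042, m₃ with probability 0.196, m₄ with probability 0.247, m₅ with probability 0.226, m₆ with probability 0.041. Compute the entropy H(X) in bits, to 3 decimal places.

H = −Σ pᵢ log₂ pᵢ.
−0.248·log₂(0.248) = 0.4989
−0.042·log₂(0.042) = 0.1921
−0.196·log₂(0.196) = 0.4608
−0.247·log₂(0.247) = 0.4983
−0.226·log₂(0.226) = 0.4849
−0.041·log₂(0.041) = 0.1889
Sum ≈ 2.3239 → 2.324 bits.

2.324 bits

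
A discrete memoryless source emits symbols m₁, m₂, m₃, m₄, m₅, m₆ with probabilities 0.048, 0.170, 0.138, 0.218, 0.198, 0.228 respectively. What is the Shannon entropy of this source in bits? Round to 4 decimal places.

H = −Σ pᵢ log₂ pᵢ.
−0.048·log₂(0.048) = 0.2103
−0.170·log₂(0.170) = 0.4346
−0.138·log₂(0.138) = 0.3943
−0.218·log₂(0.218) = 0.4791
−0.198·log₂(0.198) = 0.4626
−0.228·log₂(0.228) = 0.4863
Sum ≈ 2.4672 → 2.4672 bits.

2.4672 bits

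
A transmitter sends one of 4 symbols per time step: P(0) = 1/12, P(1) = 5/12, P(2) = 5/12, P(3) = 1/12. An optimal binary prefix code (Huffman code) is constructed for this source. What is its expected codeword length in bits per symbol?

Repeatedly combine the two least-probable nodes; the expected code length is the sum of the merged weights.
merge 1/12 + 1/12 → 1/6
merge 1/6 + 5/12 → 7/12
merge 5/12 + 7/12 → 1
L = 1/6 + 7/12 + 1 = 7/4 = 1.75 bits/symbol.

1.75 bits/symbol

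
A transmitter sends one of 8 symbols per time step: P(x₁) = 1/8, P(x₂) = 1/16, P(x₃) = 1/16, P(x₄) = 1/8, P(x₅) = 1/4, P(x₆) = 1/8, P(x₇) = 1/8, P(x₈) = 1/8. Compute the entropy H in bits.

Each probability is a power of 1/2, so log₂(1/p) is an integer.
H = Σ p·log₂(1/p) = 1/8·3 + 1/16·4 + 1/16·4 + 1/8·3 + 1/4·2 + 1/8·3 + 1/8·3 + 1/8·3 = 2.875 bits.

2.875 bits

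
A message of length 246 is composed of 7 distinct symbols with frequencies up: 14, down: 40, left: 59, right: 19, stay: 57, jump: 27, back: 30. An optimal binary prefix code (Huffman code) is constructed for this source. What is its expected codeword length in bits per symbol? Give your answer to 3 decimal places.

Probabilities are the counts divided by 246.
Repeatedly combine the two least-probable nodes; the expected code length is the sum of the merged weights.
merge 7/123 + 19/246 → 11/82
merge 9/82 + 5/41 → 19/82
merge 11/82 + 20/123 → 73/246
merge 19/82 + 19/82 → 19/41
merge 59/246 + 73/246 → 22/41
merge 19/41 + 22/41 → 1
L = 11/82 + 19/82 + 73/246 + 19/41 + 22/41 + 1 = 655/246 ≈ 2.663 bits/symbol.

2.663 bits/symbol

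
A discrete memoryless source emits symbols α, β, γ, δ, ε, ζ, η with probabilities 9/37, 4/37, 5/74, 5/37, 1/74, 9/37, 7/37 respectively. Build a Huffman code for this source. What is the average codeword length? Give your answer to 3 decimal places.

2.595 bits/symbol

Repeatedly combine the two least-probable nodes; the expected code length is the sum of the merged weights.
merge 1/74 + 5/74 → 3/37
merge 3/37 + 4/37 → 7/37
merge 5/37 + 7/37 → 12/37
merge 7/37 + 9/37 → 16/37
merge 9/37 + 12/37 → 21/37
merge 16/37 + 21/37 → 1
L = 3/37 + 7/37 + 12/37 + 16/37 + 21/37 + 1 = 96/37 ≈ 2.595 bits/symbol.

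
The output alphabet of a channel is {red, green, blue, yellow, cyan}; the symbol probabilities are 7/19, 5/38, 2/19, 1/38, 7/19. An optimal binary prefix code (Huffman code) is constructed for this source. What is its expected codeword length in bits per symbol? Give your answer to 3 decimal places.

Repeatedly combine the two least-probable nodes; the expected code length is the sum of the merged weights.
merge 1/38 + 2/19 → 5/38
merge 5/38 + 5/38 → 5/19
merge 5/19 + 7/19 → 12/19
merge 7/19 + 12/19 → 1
L = 5/38 + 5/19 + 12/19 + 1 = 77/38 ≈ 2.026 bits/symbol.

2.026 bits/symbol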